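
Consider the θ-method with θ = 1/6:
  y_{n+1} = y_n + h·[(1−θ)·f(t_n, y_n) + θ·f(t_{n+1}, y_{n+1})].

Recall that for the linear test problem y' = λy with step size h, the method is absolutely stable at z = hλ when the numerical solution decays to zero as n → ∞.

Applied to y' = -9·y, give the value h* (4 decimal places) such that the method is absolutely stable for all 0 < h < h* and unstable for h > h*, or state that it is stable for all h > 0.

(-3.0000,0); λ=-9 ⇒ h* = (3)/9 = 0.3333.

Set f=λy, z=hλ:
  y_{n+1} = y_n + z·[5/6·y_n + 1/6·y_{n+1}] ⇒ (1 − 1/6z)y_{n+1} = (1 + 5/6z)y_n
  Hence R(z) = (1 + 5/6z)/(1 − 1/6z).

Boundary: |R(x)|=1, x<0.
x=-0.98: |R|=0.1576
R=−1: 1+5/6x = −1+1/6x ⇒ -2/3x=2 ⇒ x=2/(-2/3)=-3.0000
Confirm numerically:
  x=-1.659: |R|=0.29965 <1
  x=-1.459: |R|=0.17362 <1
  x=-1.405: |R|=0.13842 <1
  x=-3.554: |R|=1.23194 >1
  x=-3.205: |R|=1.08908 >1
  x=-3.169: |R|=1.07373 >1
So |R|<1 on (-3.0000, 0).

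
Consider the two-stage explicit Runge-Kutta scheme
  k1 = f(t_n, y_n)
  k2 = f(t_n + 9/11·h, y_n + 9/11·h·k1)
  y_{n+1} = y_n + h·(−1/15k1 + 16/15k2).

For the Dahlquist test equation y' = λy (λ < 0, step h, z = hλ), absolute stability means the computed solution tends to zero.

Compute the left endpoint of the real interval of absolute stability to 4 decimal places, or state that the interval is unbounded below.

Set f=λy, z=hλ:
  k1=λy_n ⇒ h·k1=z·y_n;  k2=λ(1+9/11z)y_n ⇒ h·k2=z(1+9/11z)y_n
  y_{n+1}/y_n = 1 − 1/15z + 16/15z(1+9/11z) = 1 + z + 48/55z²
  Hence R(z) = 1 + z + 48/55z².

Need |R(x)|<1, x<0.
x=-1.73: |R|=1.8820
R=1: x+48/55x²=0 ⇒ x=−55/48=-1.1458; min R=1−1/(4·48/55)=0.7135>−1
Confirm numerically:
  x=-0.964: |R|=0.84702 <1
  x=-0.941: |R|=0.83178 <1
  x=-0.904: |R|=0.80921 <1
  x=-0.473: |R|=0.72225 <1
  x=-1.651: |R|=1.72788 >1
  x=-1.349: |R|=1.23919 >1
Interval (-1.1458, 0).

left endpoint -1.1458.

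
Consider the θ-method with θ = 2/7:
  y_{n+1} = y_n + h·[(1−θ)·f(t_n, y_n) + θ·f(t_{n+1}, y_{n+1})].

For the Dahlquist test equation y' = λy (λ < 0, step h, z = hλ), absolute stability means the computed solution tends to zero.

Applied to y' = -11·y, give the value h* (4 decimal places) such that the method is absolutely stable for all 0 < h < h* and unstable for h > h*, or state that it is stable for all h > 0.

(-4.6667,0); λ=-11 ⇒ h* = (14/3)/11 = 0.4242.

With y'=λy (z=hλ):
  y_{n+1} = y_n + z·[5/7·y_n + 2/7·y_{n+1}] ⇒ (1 − 2/7z)y_{n+1} = (1 + 5/7z)y_n
  ⇒ R(z) = (1 + 5/7z)/(1 − 2/7z).

Need |R(x)|<1, x<0.
x=-0.81: |R|=0.3422
R=−1: 1+5/7x = −1+2/7x ⇒ -3/7x=2 ⇒ x=2/(-3/7)=-4.6667
Confirm numerically:
  x=-2.298: |R|=0.38720 <1
  x=-2.123: |R|=0.32145 <1
  x=-1.922: |R|=0.24069 <1
  x=-5.155: |R|=1.08463 >1
  x=-4.778: |R|=1.02017 >1
So |R|<1 on (-4.6667, 0).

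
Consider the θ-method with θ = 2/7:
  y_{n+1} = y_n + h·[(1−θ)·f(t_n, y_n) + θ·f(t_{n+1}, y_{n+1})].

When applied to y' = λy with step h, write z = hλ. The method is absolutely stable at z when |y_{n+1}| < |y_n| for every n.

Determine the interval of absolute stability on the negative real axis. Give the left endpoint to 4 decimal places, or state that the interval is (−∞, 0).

On y'=λy, z=hλ:
  y_{n+1} = y_n + z·[5/7·y_n + 2/7·y_{n+1}] ⇒ (1 − 2/7z)y_{n+1} = (1 + 5/7z)y_n
  ⇒ R(z) = (1 + 5/7z)/(1 − 2/7z).

Find x<0 with |R(x)|<1.
x=-0.33: |R|=0.6984
R=−1: 1+5/7x = −1+2/7x ⇒ -3/7x=2 ⇒ x=2/(-3/7)=-4.6667
Confirm numerically:
  x=-3.895: |R|=0.84348 <1
  x=-3.355: |R|=0.71298 <1
  x=-3.120: |R|=0.64955 <1
  x=-2.188: |R|=0.34634 <1
  x=-5.245: |R|=1.09920 >1
  x=-5.025: |R|=1.06305 >1
Interval (-4.6667, 0).

z∈(-4.6667,0).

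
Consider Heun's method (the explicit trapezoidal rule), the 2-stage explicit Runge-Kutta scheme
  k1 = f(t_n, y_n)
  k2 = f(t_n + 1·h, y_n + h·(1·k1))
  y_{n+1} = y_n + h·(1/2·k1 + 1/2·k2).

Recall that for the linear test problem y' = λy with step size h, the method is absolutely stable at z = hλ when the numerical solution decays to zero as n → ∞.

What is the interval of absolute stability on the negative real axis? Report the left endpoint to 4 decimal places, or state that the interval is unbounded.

With y'=λy (z=hλ):
  order 2, 2-stage ⇒ R(z)=1+z+z^2/2
  (e.g. R(-1.19)=0.51805, |R|=0.51805)

Solve |R(x)|<1 on ℝ⁻.
x=-1.19: |R|=0.5181
|R(-2.17)|=1.1845 |R(-1.51)|=0.6300 |R(-1.07)|=0.5025
Bisect:
  x_lo=-2.4308 |R|=1.5236  x_hi=-0.2048 |R|=0.8161
  mid=-1.31782 |R|=0.55051 →hi
  mid=-1.87431 |R|=0.88221 →hi
  mid=-2.15256 |R|=1.16420 →lo
  mid=-2.01344 |R|=1.01353 →lo
  mid=-1.94388 |R|=0.94545 →hi
  mid=-1.97866 |R|=0.97888 →hi
  mid=-1.99605 |R|=0.99605 →hi
  mid=-2.00474 |R|=1.00475 →lo
  mid=-2.00039 |R|=1.00039 →lo
  ...
  [-2.00012,-1.99999] ⇒ x*=-2.0000
So |R|<1 on (-2.0000, 0).

(-2.0000, 0).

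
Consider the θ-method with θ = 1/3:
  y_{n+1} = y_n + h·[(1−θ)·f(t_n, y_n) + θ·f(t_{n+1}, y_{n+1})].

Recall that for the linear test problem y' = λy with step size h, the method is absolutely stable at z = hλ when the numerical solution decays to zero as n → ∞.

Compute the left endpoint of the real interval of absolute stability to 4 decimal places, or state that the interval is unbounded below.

Test eqn y'=λy, z=hλ:
  y_{n+1} = y_n + z·[2/3·y_n + 1/3·y_{n+1}] ⇒ (1 − 1/3z)y_{n+1} = (1 + 2/3z)y_n
  R(z) = (1 + 2/3z)/(1 − 1/3z).

Solve |R(x)|<1 on ℝ⁻.
x=-0.78: |R|=0.3810
R=−1: 1+2/3x = −1+1/3x ⇒ -1/3x=2 ⇒ x=2/(-1/3)=-6.0000
Confirm numerically:
  x=-4.371: |R|=0.77900 <1
  x=-4.130: |R|=0.73773 <1
  x=-3.728: |R|=0.66231 <1
  x=-2.939: |R|=0.48459 <1
  x=-6.284: |R|=1.03059 >1
  x=-6.131: |R|=1.01435 >1
So |R|<1 on (-6.0000, 0).

z* = -6.0000.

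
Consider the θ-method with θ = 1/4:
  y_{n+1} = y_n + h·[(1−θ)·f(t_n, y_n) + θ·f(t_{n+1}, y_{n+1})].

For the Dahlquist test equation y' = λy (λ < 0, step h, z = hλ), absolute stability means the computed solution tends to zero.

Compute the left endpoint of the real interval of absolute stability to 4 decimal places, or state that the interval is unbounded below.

z* = -4.0000.

Test eqn y'=λy, z=hλ:
  y_{n+1} = y_n + z·[3/4·y_n + 1/4·y_{n+1}] ⇒ (1 − 1/4z)y_{n+1} = (1 + 3/4z)y_n
  Hence R(z) = (1 + 3/4z)/(1 − 1/4z).

Solve |R(x)|<1 on ℝ⁻.
x=-1.33: |R|=0.0019
R=−1: 1+3/4x = −1+1/4x ⇒ -1/2x=2 ⇒ x=2/(-1/2)=-4.0000
Confirm numerically:
  x=-3.697: |R|=0.92127 <1
  x=-3.291: |R|=0.80551 <1
  x=-2.703: |R|=0.61301 <1
  x=-4.031: |R|=1.00772 >1
  x=-4.028: |R|=1.00698 >1
So |R|<1 on (-4.0000, 0).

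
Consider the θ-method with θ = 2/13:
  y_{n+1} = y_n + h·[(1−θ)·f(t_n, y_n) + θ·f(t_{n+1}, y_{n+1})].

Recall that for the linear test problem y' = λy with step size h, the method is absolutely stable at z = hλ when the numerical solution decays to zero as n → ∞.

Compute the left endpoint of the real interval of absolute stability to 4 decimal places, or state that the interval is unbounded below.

Set f=λy, z=hλ:
  y_{n+1} = y_n + z·[11/13·y_n + 2/13·y_{n+1}] ⇒ (1 − 2/13z)y_{n+1} = (1 + 11/13z)y_n
  Hence R(z) = (1 + 11/13z)/(1 − 2/13z).

Need |R(x)|<1, x<0.
x=-1.69: |R|=0.3413
R=−1: 1+11/13x = −1+2/13x ⇒ -9/13x=2 ⇒ x=2/(-9/13)=-2.8889
Confirm numerically:
  x=-2.483: |R|=0.79667 <1
  x=-2.271: |R|=0.68299 <1
  x=-1.880: |R|=0.45823 <1
  x=-1.413: |R|=0.16068 <1
  x=-3.478: |R|=1.26568 >1
  x=-3.045: |R|=1.07360 >1
Stable set (-2.8889, 0).

z* = -2.8889.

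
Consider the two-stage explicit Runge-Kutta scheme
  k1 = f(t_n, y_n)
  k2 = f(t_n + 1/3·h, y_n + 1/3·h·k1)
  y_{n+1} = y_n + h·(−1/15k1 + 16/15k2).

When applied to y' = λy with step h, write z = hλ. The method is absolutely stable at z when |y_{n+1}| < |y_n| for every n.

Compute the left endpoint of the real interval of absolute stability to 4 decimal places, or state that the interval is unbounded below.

Test eqn y'=λy, z=hλ:
  k1=λy_n ⇒ h·k1=z·y_n;  k2=λ(1+1/3z)y_n ⇒ h·k2=z(1+1/3z)y_n
  y_{n+1}/y_n = 1 − 1/15z + 16/15z(1+1/3z) = 1 + z + 16/45z²
  R(z) = 1 + z + 16/45z².

Boundary: |R(x)|=1, x<0.
x=-0.86: |R|=0.4030
R=1: x+16/45x²=0 ⇒ x=−45/16=-2.8125; min R=1−1/(4·16/45)=0.2969>−1
Confirm numerically:
  x=-2.725: |R|=0.91522 <1
  x=-2.150: |R|=0.49356 <1
  x=-1.803: |R|=0.35284 <1
  x=-1.154: |R|=0.31950 <1
  x=-3.397: |R|=1.70597 >1
  x=-3.220: |R|=1.46654 >1
  x=-3.110: |R|=1.32897 >1
Interval (-2.8125, 0).

z* = -2.8125.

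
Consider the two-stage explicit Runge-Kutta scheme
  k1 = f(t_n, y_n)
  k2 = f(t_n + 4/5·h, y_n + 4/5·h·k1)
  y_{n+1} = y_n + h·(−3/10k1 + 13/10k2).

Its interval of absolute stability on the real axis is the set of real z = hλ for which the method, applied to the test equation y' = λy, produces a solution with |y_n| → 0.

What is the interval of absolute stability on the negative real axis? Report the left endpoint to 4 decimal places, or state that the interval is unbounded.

Test eqn y'=λy, z=hλ:
  k1=λy_n ⇒ h·k1=z·y_n;  k2=λ(1+4/5z)y_n ⇒ h·k2=z(1+4/5z)y_n
  y_{n+1}/y_n = 1 − 3/10z + 13/10z(1+4/5z) = 1 + z + 26/25z²
  Hence R(z) = 1 + z + 26/25z².

Find x<0 with |R(x)|<1.
x=-1.52: |R|=1.8828
R=1: x+26/25x²=0 ⇒ x=−25/26=-0.9615; min R=1−1/(4·26/25)=0.7596>−1
Confirm numerically:
  x=-0.904: |R|=0.94590 <1
  x=-0.792: |R|=0.86035 <1
  x=-0.734: |R|=0.82631 <1
  x=-0.444: |R|=0.76102 <1
  x=-1.518: |R|=1.87850 >1
  x=-1.190: |R|=1.28274 >1
  x=-1.097: |R|=1.15455 >1
Stable set (-0.9615, 0).

(-0.9615, 0).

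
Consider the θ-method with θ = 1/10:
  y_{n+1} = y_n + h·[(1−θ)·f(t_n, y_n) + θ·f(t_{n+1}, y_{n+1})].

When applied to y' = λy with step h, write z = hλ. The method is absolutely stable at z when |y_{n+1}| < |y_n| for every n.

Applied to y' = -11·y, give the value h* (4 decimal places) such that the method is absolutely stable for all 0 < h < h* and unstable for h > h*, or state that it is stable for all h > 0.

(-2.5000,0); λ=-11 ⇒ h* = (5/2)/11 = 0.2273.

Test eqn y'=λy, z=hλ:
  y_{n+1} = y_n + z·[9/10·y_n + 1/10·y_{n+1}] ⇒ (1 − 1/10z)y_{n+1} = (1 + 9/10z)y_n
  Hence R(z) = (1 + 9/10z)/(1 − 1/10z).

Solve |R(x)|<1 on ℝ⁻.
x=-0.75: |R|=0.3023
R=−1: 1+9/10x = −1+1/10x ⇒ -4/5x=2 ⇒ x=2/(-4/5)=-2.5000
Confirm numerically:
  x=-2.397: |R|=0.93353 <1
  x=-2.194: |R|=0.79925 <1
  x=-1.863: |R|=0.57043 <1
  x=-1.617: |R|=0.39193 <1
  x=-2.860: |R|=1.22395 >1
  x=-2.781: |R|=1.17589 >1
So |R|<1 on (-2.5000, 0).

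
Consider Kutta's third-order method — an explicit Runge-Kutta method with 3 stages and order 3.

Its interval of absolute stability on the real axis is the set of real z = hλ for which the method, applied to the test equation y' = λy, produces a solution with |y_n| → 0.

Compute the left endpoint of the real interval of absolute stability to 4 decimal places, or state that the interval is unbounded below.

With y'=λy (z=hλ):
  order 3, 3-stage ⇒ R(z)=1+z+z^2/2+z^3/6
  (e.g. R(-1.19)=0.23719, |R|=0.23719)

Need |R(x)|<1, x<0.
x=-1.19: |R|=0.2372
|R(-2.85)|=1.6469 |R(-1.62)|=0.0164 |R(-0.85)|=0.4089
Bisect:
  x_lo=-3.3356 |R|=2.9580  x_hi=-0.2143 |R|=0.8070
  mid=-1.77496 |R|=0.13172 →hi
  mid=-2.55529 |R|=1.07133 →lo
  mid=-2.16512 |R|=0.51284 →hi
  mid=-2.36020 |R|=0.76620 →hi
  mid=-2.45775 |R|=0.91183 →hi
  mid=-2.50652 |R|=0.98979 →hi
  mid=-2.53090 |R|=1.03010 →lo
  ...
  [-2.51280,-2.51261] ⇒ x*=-2.5127
Interval (-2.5127, 0).

z* = -2.5127.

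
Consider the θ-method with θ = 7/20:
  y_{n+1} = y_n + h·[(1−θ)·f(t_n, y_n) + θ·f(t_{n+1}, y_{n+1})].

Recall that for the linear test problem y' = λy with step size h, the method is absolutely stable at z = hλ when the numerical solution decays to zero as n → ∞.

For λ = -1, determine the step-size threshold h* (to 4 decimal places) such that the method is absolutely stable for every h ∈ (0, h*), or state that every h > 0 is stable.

On y'=λy, z=hλ:
  y_{n+1} = y_n + z·[13/20·y_n + 7/20·y_{n+1}] ⇒ (1 − 7/20z)y_{n+1} = (1 + 13/20z)y_n
  so R(z) = (1 + 13/20z)/(1 − 7/20z).

Need |R(x)|<1, x<0.
x=-0.71: |R|=0.4313
R=−1: 1+13/20x = −1+7/20x ⇒ -3/10x=2 ⇒ x=2/(-3/10)=-6.6667
Confirm numerically:
  x=-6.605: |R|=0.99441 <1
  x=-5.477: |R|=0.87765 <1
  x=-4.779: |R|=0.78811 <1
  x=-7.214: |R|=1.04658 >1
  x=-7.103: |R|=1.03755 >1
Stable set (-6.6667, 0).

(-6.6667,0); λ=-1 ⇒ h* = (20/3)/1 = 6.6667.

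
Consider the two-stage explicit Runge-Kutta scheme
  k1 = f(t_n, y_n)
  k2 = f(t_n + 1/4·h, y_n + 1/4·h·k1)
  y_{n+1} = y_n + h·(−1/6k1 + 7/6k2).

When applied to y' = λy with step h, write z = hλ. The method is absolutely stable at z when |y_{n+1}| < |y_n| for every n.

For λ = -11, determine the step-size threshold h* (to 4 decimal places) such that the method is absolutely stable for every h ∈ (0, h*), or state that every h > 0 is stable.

Set f=λy, z=hλ:
  k1=λy_n ⇒ h·k1=z·y_n;  k2=λ(1+1/4z)y_n ⇒ h·k2=z(1+1/4z)y_n
  y_{n+1}/y_n = 1 − 1/6z + 7/6z(1+1/4z) = 1 + z + 7/24z²
  so R(z) = 1 + z + 7/24z².

Find x<0 with |R(x)|<1.
x=-1.56: |R|=0.1498
R=1: x+7/24x²=0 ⇒ x=−24/7=-3.4286; min R=1−1/(4·7/24)=0.1429>−1
Confirm numerically:
  x=-3.235: |R|=0.81736 <1
  x=-3.022: |R|=0.64164 <1
  x=-2.153: |R|=0.19899 <1
  x=-1.664: |R|=0.14359 <1
  x=-3.964: |R|=1.61904 >1
  x=-3.606: |R|=1.18661 >1
  x=-3.588: |R|=1.16684 >1
So |R|<1 on (-3.4286, 0).

(-3.4286,0); λ=-11 ⇒ h* = (24/7)/11 = 0.3117.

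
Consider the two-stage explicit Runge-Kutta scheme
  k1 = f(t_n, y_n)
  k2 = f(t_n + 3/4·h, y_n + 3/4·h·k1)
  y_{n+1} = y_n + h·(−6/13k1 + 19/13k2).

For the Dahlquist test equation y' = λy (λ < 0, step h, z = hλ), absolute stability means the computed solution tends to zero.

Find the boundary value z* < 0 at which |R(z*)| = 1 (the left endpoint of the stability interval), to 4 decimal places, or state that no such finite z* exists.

left endpoint -0.9123.

Set f=λy, z=hλ:
  k1=λy_n ⇒ h·k1=z·y_n;  k2=λ(1+3/4z)y_n ⇒ h·k2=z(1+3/4z)y_n
  y_{n+1}/y_n = 1 − 6/13z + 19/13z(1+3/4z) = 1 + z + 57/52z²
  Hence R(z) = 1 + z + 57/52z².

Boundary: |R(x)|=1, x<0.
x=-0.55: |R|=0.7816
R=1: x+57/52x²=0 ⇒ x=−52/57=-0.9123; min R=1−1/(4·57/52)=0.7719>−1
Confirm numerically:
  x=-0.825: |R|=0.92107 <1
  x=-0.725: |R|=0.85117 <1
  x=-0.704: |R|=0.83927 <1
  x=-0.637: |R|=0.80779 <1
  x=-1.492: |R|=1.94811 >1
  x=-1.094: |R|=1.21792 >1
So |R|<1 on (-0.9123, 0).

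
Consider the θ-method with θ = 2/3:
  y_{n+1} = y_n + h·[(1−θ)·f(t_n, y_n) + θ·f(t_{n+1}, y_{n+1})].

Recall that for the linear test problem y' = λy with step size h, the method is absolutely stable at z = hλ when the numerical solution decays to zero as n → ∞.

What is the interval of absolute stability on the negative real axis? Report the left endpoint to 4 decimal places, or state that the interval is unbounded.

Test eqn y'=λy, z=hλ:
  y_{n+1} = y_n + z·[1/3·y_n + 2/3·y_{n+1}] ⇒ (1 − 2/3z)y_{n+1} = (1 + 1/3z)y_n
  ⇒ R(z) = (1 + 1/3z)/(1 − 2/3z).

Need |R(x)|<1, x<0.
x=-0.72: |R|=0.5135
x=-2: |R|=0.1429
x=-10: |R|=0.3043
x=-100: |R|=0.4778
θ=2/3≥1/2 ⇒ |1+1/3x|<|1−2/3x| ∀x<0 ⇒ unbounded interval.

interval (−∞, 0).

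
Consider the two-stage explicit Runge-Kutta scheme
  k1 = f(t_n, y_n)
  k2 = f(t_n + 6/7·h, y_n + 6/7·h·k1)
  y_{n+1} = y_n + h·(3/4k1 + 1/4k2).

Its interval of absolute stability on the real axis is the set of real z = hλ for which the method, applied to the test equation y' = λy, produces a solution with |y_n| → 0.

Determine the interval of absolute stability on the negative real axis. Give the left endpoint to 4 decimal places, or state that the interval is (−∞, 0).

(-4.6667, 0).

Set f=λy, z=hλ:
  k1=λy_n ⇒ h·k1=z·y_n;  k2=λ(1+6/7z)y_n ⇒ h·k2=z(1+6/7z)y_n
  y_{n+1}/y_n = 1 + 3/4z + 1/4z(1+6/7z) = 1 + z + 3/14z²
  R(z) = 1 + z + 3/14z².

Boundary: |R(x)|=1, x<0.
x=-0.66: |R|=0.4333
R=1: x+3/14x²=0 ⇒ x=−14/3=-4.6667; min R=1−1/(4·3/14)=-0.1667>−1
Confirm numerically:
  x=-3.563: |R|=0.15735 <1
  x=-3.502: |R|=0.12600 <1
  x=-3.459: |R|=0.10486 <1
  x=-5.062: |R|=1.42882 >1
  x=-4.841: |R|=1.18085 >1
  x=-4.740: |R|=1.07449 >1
So |R|<1 on (-4.6667, 0).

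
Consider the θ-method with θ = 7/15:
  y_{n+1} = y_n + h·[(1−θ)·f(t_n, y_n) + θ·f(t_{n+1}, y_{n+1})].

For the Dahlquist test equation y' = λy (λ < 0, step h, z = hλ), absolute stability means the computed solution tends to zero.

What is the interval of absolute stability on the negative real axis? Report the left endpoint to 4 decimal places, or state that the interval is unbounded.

On y'=λy, z=hλ:
  y_{n+1} = y_n + z·[8/15·y_n + 7/15·y_{n+1}] ⇒ (1 − 7/15z)y_{n+1} = (1 + 8/15z)y_n
  ⇒ R(z) = (1 + 8/15z)/(1 − 7/15z).

Solve |R(x)|<1 on ℝ⁻.
x=-0.45: |R|=0.6281
R=−1: 1+8/15x = −1+7/15x ⇒ -1/15x=2 ⇒ x=2/(-1/15)=-30.0000
Confirm numerically:
  x=-27.657: |R|=0.98877 <1
  x=-24.081: |R|=0.96776 <1
  x=-20.054: |R|=0.93599 <1
  x=-17.045: |R|=0.90355 <1
  x=-30.533: |R|=1.00233 >1
  x=-30.526: |R|=1.00230 >1
  x=-30.320: |R|=1.00141 >1
Interval (-30.0000, 0).

(-30.0000, 0).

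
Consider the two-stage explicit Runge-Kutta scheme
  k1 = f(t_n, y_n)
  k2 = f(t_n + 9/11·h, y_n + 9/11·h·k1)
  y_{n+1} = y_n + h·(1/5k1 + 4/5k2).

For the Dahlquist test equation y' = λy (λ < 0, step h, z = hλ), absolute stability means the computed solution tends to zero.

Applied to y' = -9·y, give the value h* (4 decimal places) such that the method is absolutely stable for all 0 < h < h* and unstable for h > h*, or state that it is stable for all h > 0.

Test eqn y'=λy, z=hλ:
  k1=λy_n ⇒ h·k1=z·y_n;  k2=λ(1+9/11z)y_n ⇒ h·k2=z(1+9/11z)y_n
  y_{n+1}/y_n = 1 + 1/5z + 4/5z(1+9/11z) = 1 + z + 36/55z²
  so R(z) = 1 + z + 36/55z².

Find x<0 with |R(x)|<1.
x=-1.72: |R|=1.2164
R=1: x+36/55x²=0 ⇒ x=−55/36=-1.5278; min R=1−1/(4·36/55)=0.6181>−1
Confirm numerically:
  x=-0.905: |R|=0.63109 <1
  x=-0.818: |R|=0.61997 <1
  x=-0.765: |R|=0.61806 <1
  x=-1.829: |R|=1.36061 >1
  x=-1.558: |R|=1.03082 >1
Stable set (-1.5278, 0).

(-1.5278,0); λ=-9 ⇒ h* = (55/36)/9 = 0.1698.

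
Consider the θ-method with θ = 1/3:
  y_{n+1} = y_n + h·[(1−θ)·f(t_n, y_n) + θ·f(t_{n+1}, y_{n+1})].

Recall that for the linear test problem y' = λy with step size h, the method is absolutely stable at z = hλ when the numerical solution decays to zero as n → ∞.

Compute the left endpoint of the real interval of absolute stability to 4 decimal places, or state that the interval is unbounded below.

z* = -6.0000.

With y'=λy (z=hλ):
  y_{n+1} = y_n + z·[2/3·y_n + 1/3·y_{n+1}] ⇒ (1 − 1/3z)y_{n+1} = (1 + 2/3z)y_n
  ⇒ R(z) = (1 + 2/3z)/(1 − 1/3z).

Boundary: |R(x)|=1, x<0.
x=-1.39: |R|=0.0501
R=−1: 1+2/3x = −1+1/3x ⇒ -1/3x=2 ⇒ x=2/(-1/3)=-6.0000
Confirm numerically:
  x=-5.844: |R|=0.98236 <1
  x=-4.847: |R|=0.85306 <1
  x=-2.753: |R|=0.43560 <1
  x=-6.468: |R|=1.04943 >1
  x=-6.262: |R|=1.02829 >1
Stable set (-6.0000, 0).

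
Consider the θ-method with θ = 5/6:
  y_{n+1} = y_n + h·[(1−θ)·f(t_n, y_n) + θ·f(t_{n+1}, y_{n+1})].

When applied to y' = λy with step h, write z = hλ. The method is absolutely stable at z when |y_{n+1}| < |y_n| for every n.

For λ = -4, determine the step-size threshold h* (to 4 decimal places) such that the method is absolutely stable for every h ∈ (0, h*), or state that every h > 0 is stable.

(−∞, 0) — no finite endpoint. Any h>0 works for λ=-4.

On y'=λy, z=hλ:
  y_{n+1} = y_n + z·[1/6·y_n + 5/6·y_{n+1}] ⇒ (1 − 5/6z)y_{n+1} = (1 + 1/6z)y_n
  R(z) = (1 + 1/6z)/(1 − 5/6z).

Find x<0 with |R(x)|<1.
x=-0.76: |R|=0.5347
x=-2: |R|=0.2500
x=-10: |R|=0.0714
x=-100: |R|=0.1858
θ=5/6≥1/2 ⇒ |1+1/6x|<|1−5/6x| ∀x<0 ⇒ interval (−∞,0).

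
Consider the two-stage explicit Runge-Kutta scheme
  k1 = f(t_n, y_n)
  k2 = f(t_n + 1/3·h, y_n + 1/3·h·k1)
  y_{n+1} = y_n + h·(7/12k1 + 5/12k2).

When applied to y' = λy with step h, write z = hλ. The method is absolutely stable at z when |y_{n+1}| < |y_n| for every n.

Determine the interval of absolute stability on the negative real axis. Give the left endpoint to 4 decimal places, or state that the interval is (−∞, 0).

Set f=λy, z=hλ:
  k1=λy_n ⇒ h·k1=z·y_n;  k2=λ(1+1/3z)y_n ⇒ h·k2=z(1+1/3z)y_n
  y_{n+1}/y_n = 1 + 7/12z + 5/12z(1+1/3z) = 1 + z + 5/36z²
  ⇒ R(z) = 1 + z + 5/36z².

Boundary: |R(x)|=1, x<0.
x=-1.12: |R|=0.0542
R=1: x+5/36x²=0 ⇒ x=−36/5=-7.2000; min R=1−1/(4·5/36)=-0.8000>−1
Confirm numerically:
  x=-4.766: |R|=0.61117 <1
  x=-4.735: |R|=0.62108 <1
  x=-3.524: |R|=0.79920 <1
  x=-2.889: |R|=0.72979 <1
  x=-7.717: |R|=1.55412 >1
  x=-7.683: |R|=1.51540 >1
  x=-7.333: |R|=1.13546 >1
Interval (-7.2000, 0).

(-7.2000, 0).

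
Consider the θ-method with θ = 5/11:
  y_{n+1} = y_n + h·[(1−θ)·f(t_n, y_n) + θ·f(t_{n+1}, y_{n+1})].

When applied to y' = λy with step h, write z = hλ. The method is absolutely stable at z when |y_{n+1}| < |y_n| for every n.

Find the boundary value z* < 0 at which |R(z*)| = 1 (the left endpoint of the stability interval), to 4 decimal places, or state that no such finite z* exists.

Test eqn y'=λy, z=hλ:
  y_{n+1} = y_n + z·[6/11·y_n + 5/11·y_{n+1}] ⇒ (1 − 5/11z)y_{n+1} = (1 + 6/11z)y_n
  R(z) = (1 + 6/11z)/(1 − 5/11z).

Boundary: |R(x)|=1, x<0.
x=-0.63: |R|=0.5102
R=−1: 1+6/11x = −1+5/11x ⇒ -1/11x=2 ⇒ x=2/(-1/11)=-22.0000
Confirm numerically:
  x=-15.968: |R|=0.93360 <1
  x=-12.699: |R|=0.87515 <1
  x=-11.674: |R|=0.85115 <1
  x=-22.560: |R|=1.00452 >1
  x=-22.341: |R|=1.00278 >1
  x=-22.305: |R|=1.00249 >1
So |R|<1 on (-22.0000, 0).

z* = -22.0000.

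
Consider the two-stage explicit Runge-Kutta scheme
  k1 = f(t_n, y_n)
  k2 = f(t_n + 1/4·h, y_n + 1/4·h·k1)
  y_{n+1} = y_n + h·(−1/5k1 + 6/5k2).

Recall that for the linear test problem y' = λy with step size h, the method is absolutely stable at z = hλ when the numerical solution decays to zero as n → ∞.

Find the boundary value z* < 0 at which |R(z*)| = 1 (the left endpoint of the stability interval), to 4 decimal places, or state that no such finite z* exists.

With y'=λy (z=hλ):
  k1=λy_n ⇒ h·k1=z·y_n;  k2=λ(1+1/4z)y_n ⇒ h·k2=z(1+1/4z)y_n
  y_{n+1}/y_n = 1 − 1/5z + 6/5z(1+1/4z) = 1 + z + 3/10z²
  so R(z) = 1 + z + 3/10z².

Find x<0 with |R(x)|<1.
x=-1.27: |R|=0.2139
R=1: x+3/10x²=0 ⇒ x=−10/3=-3.3333; min R=1−1/(4·3/10)=0.1667>−1
Confirm numerically:
  x=-3.066: |R|=0.75411 <1
  x=-2.952: |R|=0.66229 <1
  x=-2.270: |R|=0.27587 <1
  x=-1.404: |R|=0.18736 <1
  x=-3.755: |R|=1.47501 >1
  x=-3.693: |R|=1.39847 >1
Stable set (-3.3333, 0).

z* = -3.3333.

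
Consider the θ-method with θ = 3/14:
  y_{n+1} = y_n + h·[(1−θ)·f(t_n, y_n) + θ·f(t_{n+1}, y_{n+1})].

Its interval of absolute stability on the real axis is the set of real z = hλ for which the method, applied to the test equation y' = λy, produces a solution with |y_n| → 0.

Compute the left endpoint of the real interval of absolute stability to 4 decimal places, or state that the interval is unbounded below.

On y'=λy, z=hλ:
  y_{n+1} = y_n + z·[11/14·y_n + 3/14·y_{n+1}] ⇒ (1 − 3/14z)y_{n+1} = (1 + 11/14z)y_n
  so R(z) = (1 + 11/14z)/(1 − 3/14z).

Solve |R(x)|<1 on ℝ⁻.
x=-1.49: |R|=0.1294
R=−1: 1+11/14x = −1+3/14x ⇒ -4/7x=2 ⇒ x=2/(-4/7)=-3.5000
Confirm numerically:
  x=-3.010: |R|=0.82979 <1
  x=-2.636: |R|=0.68450 <1
  x=-1.821: |R|=0.30987 <1
  x=-4.055: |R|=1.16969 >1
  x=-3.684: |R|=1.05876 >1
  x=-3.624: |R|=1.03988 >1
Interval (-3.5000, 0).

left endpoint -3.5000.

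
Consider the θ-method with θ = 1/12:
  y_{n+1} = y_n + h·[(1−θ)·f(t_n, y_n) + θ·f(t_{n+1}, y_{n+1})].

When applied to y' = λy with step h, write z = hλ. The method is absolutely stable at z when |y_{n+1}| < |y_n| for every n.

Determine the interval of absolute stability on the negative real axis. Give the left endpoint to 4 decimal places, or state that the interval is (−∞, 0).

On y'=λy, z=hλ:
  y_{n+1} = y_n + z·[11/12·y_n + 1/12·y_{n+1}] ⇒ (1 − 1/12z)y_{n+1} = (1 + 11/12z)y_n
  so R(z) = (1 + 11/12z)/(1 − 1/12z).

Boundary: |R(x)|=1, x<0.
x=-0.54: |R|=0.4833
R=−1: 1+11/12x = −1+1/12x ⇒ -5/6x=2 ⇒ x=2/(-5/6)=-2.4000
Confirm numerically:
  x=-2.357: |R|=0.97005 <1
  x=-1.852: |R|=0.60439 <1
  x=-1.617: |R|=0.42498 <1
  x=-1.290: |R|=0.16479 <1
  x=-2.559: |R|=1.10921 >1
  x=-2.508: |R|=1.07444 >1
Stable set (-2.4000, 0).

(-2.4000, 0).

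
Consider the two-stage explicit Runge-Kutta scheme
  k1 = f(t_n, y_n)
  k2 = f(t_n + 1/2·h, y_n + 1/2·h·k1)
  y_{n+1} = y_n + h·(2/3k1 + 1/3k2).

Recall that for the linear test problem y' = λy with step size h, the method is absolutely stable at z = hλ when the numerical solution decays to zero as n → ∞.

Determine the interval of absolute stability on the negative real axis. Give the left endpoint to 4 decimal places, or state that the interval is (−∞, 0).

Set f=λy, z=hλ:
  k1=λy_n ⇒ h·k1=z·y_n;  k2=λ(1+1/2z)y_n ⇒ h·k2=z(1+1/2z)y_n
  y_{n+1}/y_n = 1 + 2/3z + 1/3z(1+1/2z) = 1 + z + 1/6z²
  R(z) = 1 + z + 1/6z².

Boundary: |R(x)|=1, x<0.
x=-0.68: |R|=0.3971
R=1: x+1/6x²=0 ⇒ x=−6=-6.0000; min R=1−1/(4·1/6)=-0.5000>−1
Confirm numerically:
  x=-5.366: |R|=0.43299 <1
  x=-4.898: |R|=0.10040 <1
  x=-2.458: |R|=0.45104 <1
  x=-6.134: |R|=1.13699 >1
  x=-6.112: |R|=1.11409 >1
So |R|<1 on (-6.0000, 0).

z∈(-6.0000,0).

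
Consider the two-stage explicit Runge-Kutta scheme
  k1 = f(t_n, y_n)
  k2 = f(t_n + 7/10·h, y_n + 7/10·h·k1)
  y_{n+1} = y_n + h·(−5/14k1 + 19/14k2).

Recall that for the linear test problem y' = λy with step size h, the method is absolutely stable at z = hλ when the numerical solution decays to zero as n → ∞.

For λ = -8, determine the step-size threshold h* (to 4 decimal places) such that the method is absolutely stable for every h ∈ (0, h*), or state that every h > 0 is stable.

(-1.0526,0); λ=-8 ⇒ h* = (20/19)/8 = 0.1316.

On y'=λy, z=hλ:
  k1=λy_n ⇒ h·k1=z·y_n;  k2=λ(1+7/10z)y_n ⇒ h·k2=z(1+7/10z)y_n
  y_{n+1}/y_n = 1 − 5/14z + 19/14z(1+7/10z) = 1 + z + 19/20z²
  so R(z) = 1 + z + 19/20z².

Boundary: |R(x)|=1, x<0.
x=-0.86: |R|=0.8426
R=1: x+19/20x²=0 ⇒ x=−20/19=-1.0526; min R=1−1/(4·19/20)=0.7368>−1
Confirm numerically:
  x=-1.006: |R|=0.95543 <1
  x=-0.974: |R|=0.92724 <1
  x=-0.822: |R|=0.81990 <1
  x=-0.507: |R|=0.73720 <1
  x=-1.245: |R|=1.22752 >1
  x=-1.194: |R|=1.16035 >1
  x=-1.120: |R|=1.07168 >1
Interval (-1.0526, 0).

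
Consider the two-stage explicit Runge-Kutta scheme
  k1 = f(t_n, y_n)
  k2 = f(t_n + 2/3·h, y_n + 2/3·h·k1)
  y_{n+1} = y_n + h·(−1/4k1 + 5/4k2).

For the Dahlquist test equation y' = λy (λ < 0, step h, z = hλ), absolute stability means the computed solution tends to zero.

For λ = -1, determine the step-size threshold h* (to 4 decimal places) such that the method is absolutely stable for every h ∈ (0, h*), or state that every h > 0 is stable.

With y'=λy (z=hλ):
  k1=λy_n ⇒ h·k1=z·y_n;  k2=λ(1+2/3z)y_n ⇒ h·k2=z(1+2/3z)y_n
  y_{n+1}/y_n = 1 − 1/4z + 5/4z(1+2/3z) = 1 + z + 5/6z²
  ⇒ R(z) = 1 + z + 5/6z².

Need |R(x)|<1, x<0.
x=-1.48: |R|=1.3453
R=1: x+5/6x²=0 ⇒ x=−6/5=-1.2000; min R=1−1/(4·5/6)=0.7000>−1
Confirm numerically:
  x=-0.968: |R|=0.81285 <1
  x=-0.674: |R|=0.70456 <1
  x=-0.649: |R|=0.70200 <1
  x=-1.651: |R|=1.62050 >1
  x=-1.613: |R|=1.55514 >1
  x=-1.491: |R|=1.36157 >1
So |R|<1 on (-1.2000, 0).

(-1.2000,0); λ=-1 ⇒ h* = (6/5)/1 = 1.2000.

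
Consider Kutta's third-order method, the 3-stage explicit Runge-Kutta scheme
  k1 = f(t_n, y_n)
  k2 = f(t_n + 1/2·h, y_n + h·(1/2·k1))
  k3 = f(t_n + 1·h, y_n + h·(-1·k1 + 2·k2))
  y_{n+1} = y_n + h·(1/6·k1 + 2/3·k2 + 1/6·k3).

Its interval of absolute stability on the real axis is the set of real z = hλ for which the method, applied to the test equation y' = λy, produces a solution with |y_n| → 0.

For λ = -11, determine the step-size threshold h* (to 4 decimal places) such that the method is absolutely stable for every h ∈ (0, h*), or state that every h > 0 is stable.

With y'=λy (z=hλ):
  order 3, 3-stage ⇒ R(z)=1+z+z^2/2+z^3/6
  (e.g. R(-1.04)=0.31332, |R|=0.31332)

Solve |R(x)|<1 on ℝ⁻.
x=-1.04: |R|=0.3133
|R(-2.82)|=1.5814 |R(-2.03)|=0.3638 |R(-1.46)|=0.0871
Bisect:
  x_lo=-3.1753 |R|=2.4697  x_hi=-0.0927 |R|=0.9114
  mid=-1.63400 |R|=0.02614 →hi
  mid=-2.40462 |R|=0.83086 →hi
  mid=-2.78994 |R|=1.51743 →lo
  mid=-2.59728 |R|=1.14450 →lo
  mid=-2.50095 |R|=0.98072 →hi
  mid=-2.54912 |R|=1.06081 →lo
  mid=-2.52504 |R|=1.02032 →lo
  mid=-2.51299 |R|=1.00041 →lo
  mid=-2.50697 |R|=0.99054 →hi
  ...
  [-2.51281,-2.51262] ⇒ x*=-2.5127
So |R|<1 on (-2.5127, 0).

(-2.5127,0); λ=-11 ⇒ h* = 0.2284.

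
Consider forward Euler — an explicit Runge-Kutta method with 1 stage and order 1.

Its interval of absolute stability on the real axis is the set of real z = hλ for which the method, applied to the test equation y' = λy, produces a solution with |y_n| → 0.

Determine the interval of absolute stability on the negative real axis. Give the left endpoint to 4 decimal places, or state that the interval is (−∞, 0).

Test eqn y'=λy, z=hλ:
  order 1, 1-stage ⇒ R(z)=1+z
  (e.g. R(-1.18)=-0.18000, |R|=0.18000)

Solve |R(x)|<1 on ℝ⁻.
x=-1.18: |R|=0.1800
|R(-1.83)|=0.8300 |R(-1.72)|=0.7200 |R(-1.6)|=0.6000
Bisect:
  x_lo=-2.5285 |R|=1.5285  x_hi=-0.3045 |R|=0.6955
  mid=-1.41650 |R|=0.41650 →hi
  mid=-1.97249 |R|=0.97249 →hi
  mid=-2.25049 |R|=1.25049 →lo
  mid=-2.11149 |R|=1.11149 →lo
  mid=-2.04199 |R|=1.04199 →lo
  mid=-2.00724 |R|=1.00724 →lo
  mid=-1.98987 |R|=0.98987 →hi
  ...
  [-2.00005,-1.99991] ⇒ x*=-2.0000
So |R|<1 on (-2.0000, 0).

(-2.0000, 0).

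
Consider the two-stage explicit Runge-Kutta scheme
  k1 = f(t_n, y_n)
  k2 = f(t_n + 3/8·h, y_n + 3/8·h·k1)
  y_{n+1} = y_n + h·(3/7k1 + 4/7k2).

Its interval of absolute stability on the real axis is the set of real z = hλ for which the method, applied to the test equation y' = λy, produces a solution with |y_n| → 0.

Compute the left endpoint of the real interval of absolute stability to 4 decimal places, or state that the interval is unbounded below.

left endpoint -4.6667.

Set f=λy, z=hλ:
  k1=λy_n ⇒ h·k1=z·y_n;  k2=λ(1+3/8z)y_n ⇒ h·k2=z(1+3/8z)y_n
  y_{n+1}/y_n = 1 + 3/7z + 4/7z(1+3/8z) = 1 + z + 3/14z²
  ⇒ R(z) = 1 + z + 3/14z².

Need |R(x)|<1, x<0.
x=-1.25: |R|=0.0848
R=1: x+3/14x²=0 ⇒ x=−14/3=-4.6667; min R=1−1/(4·3/14)=-0.1667>−1
Confirm numerically:
  x=-3.574: |R|=0.16317 <1
  x=-3.342: |R|=0.05135 <1
  x=-3.193: |R|=0.00830 <1
  x=-2.609: |R|=0.15038 <1
  x=-5.229: |R|=1.63009 >1
  x=-5.218: |R|=1.61647 >1
  x=-5.142: |R|=1.52375 >1
So |R|<1 on (-4.6667, 0).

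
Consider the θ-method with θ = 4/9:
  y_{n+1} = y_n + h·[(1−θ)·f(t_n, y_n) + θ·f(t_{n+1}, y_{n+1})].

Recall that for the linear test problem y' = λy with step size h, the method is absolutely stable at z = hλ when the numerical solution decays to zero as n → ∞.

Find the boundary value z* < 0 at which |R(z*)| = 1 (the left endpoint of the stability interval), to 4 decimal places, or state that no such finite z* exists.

With y'=λy (z=hλ):
  y_{n+1} = y_n + z·[5/9·y_n + 4/9·y_{n+1}] ⇒ (1 − 4/9z)y_{n+1} = (1 + 5/9z)y_n
  ⇒ R(z) = (1 + 5/9z)/(1 − 4/9z).

Need |R(x)|<1, x<0.
x=-1.3: |R|=0.1761
R=−1: 1+5/9x = −1+4/9x ⇒ -1/9x=2 ⇒ x=2/(-1/9)=-18.0000
Confirm numerically:
  x=-11.564: |R|=0.88352 <1
  x=-8.057: |R|=0.75883 <1
  x=-7.384: |R|=0.72452 <1
  x=-18.333: |R|=1.00404 >1
  x=-18.237: |R|=1.00289 >1
Stable set (-18.0000, 0).

z* = -18.0000.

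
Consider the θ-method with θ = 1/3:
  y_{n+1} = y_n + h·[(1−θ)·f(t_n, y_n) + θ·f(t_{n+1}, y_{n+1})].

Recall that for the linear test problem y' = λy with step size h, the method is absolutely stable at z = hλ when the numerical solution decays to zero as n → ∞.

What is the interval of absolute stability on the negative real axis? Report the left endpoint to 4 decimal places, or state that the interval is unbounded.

(-6.0000, 0).

On y'=λy, z=hλ:
  y_{n+1} = y_n + z·[2/3·y_n + 1/3·y_{n+1}] ⇒ (1 − 1/3z)y_{n+1} = (1 + 2/3z)y_n
  ⇒ R(z) = (1 + 2/3z)/(1 − 1/3z).

Solve |R(x)|<1 on ℝ⁻.
x=-1.63: |R|=0.0562
R=−1: 1+2/3x = −1+1/3x ⇒ -1/3x=2 ⇒ x=2/(-1/3)=-6.0000
Confirm numerically:
  x=-5.943: |R|=0.99363 <1
  x=-5.803: |R|=0.97762 <1
  x=-2.563: |R|=0.38217 <1
  x=-6.295: |R|=1.03174 >1
  x=-6.283: |R|=1.03049 >1
So |R|<1 on (-6.0000, 0).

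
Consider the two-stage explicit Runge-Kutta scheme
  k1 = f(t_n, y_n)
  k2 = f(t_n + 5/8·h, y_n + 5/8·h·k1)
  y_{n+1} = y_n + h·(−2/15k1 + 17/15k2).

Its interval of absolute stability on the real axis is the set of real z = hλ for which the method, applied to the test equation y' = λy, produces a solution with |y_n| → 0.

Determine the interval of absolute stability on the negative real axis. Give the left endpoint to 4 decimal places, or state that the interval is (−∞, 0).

z∈(-1.4118,0).

Test eqn y'=λy, z=hλ:
  k1=λy_n ⇒ h·k1=z·y_n;  k2=λ(1+5/8z)y_n ⇒ h·k2=z(1+5/8z)y_n
  y_{n+1}/y_n = 1 − 2/15z + 17/15z(1+5/8z) = 1 + z + 17/24z²
  so R(z) = 1 + z + 17/24z².

Solve |R(x)|<1 on ℝ⁻.
x=-0.45: |R|=0.6934
R=1: x+17/24x²=0 ⇒ x=−24/17=-1.4118; min R=1−1/(4·17/24)=0.6471>−1
Confirm numerically:
  x=-1.304: |R|=0.90046 <1
  x=-1.282: |R|=0.88216 <1
  x=-0.975: |R|=0.69836 <1
  x=-0.894: |R|=0.67213 <1
  x=-1.741: |R|=1.40602 >1
  x=-1.486: |R|=1.07814 >1
Stable set (-1.4118, 0).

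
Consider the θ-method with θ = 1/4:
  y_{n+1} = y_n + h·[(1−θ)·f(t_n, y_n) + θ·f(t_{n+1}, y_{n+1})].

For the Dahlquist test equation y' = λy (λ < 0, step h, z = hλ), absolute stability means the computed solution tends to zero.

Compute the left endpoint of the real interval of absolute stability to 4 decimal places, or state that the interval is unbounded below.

Set f=λy, z=hλ:
  y_{n+1} = y_n + z·[3/4·y_n + 1/4·y_{n+1}] ⇒ (1 − 1/4z)y_{n+1} = (1 + 3/4z)y_n
  so R(z) = (1 + 3/4z)/(1 − 1/4z).

Solve |R(x)|<1 on ℝ⁻.
x=-1.16: |R|=0.1008
R=−1: 1+3/4x = −1+1/4x ⇒ -1/2x=2 ⇒ x=2/(-1/2)=-4.0000
Confirm numerically:
  x=-3.810: |R|=0.95134 <1
  x=-2.961: |R|=0.70148 <1
  x=-2.169: |R|=0.40639 <1
  x=-4.453: |R|=1.10718 >1
  x=-4.114: |R|=1.02810 >1
So |R|<1 on (-4.0000, 0).

z* = -4.0000.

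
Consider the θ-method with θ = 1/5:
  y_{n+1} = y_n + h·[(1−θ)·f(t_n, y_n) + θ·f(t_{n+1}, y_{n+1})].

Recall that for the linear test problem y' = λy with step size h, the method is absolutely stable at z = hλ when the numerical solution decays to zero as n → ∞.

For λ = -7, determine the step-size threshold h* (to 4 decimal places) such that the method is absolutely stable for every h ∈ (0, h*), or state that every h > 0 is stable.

Set f=λy, z=hλ:
  y_{n+1} = y_n + z·[4/5·y_n + 1/5·y_{n+1}] ⇒ (1 − 1/5z)y_{n+1} = (1 + 4/5z)y_n
  Hence R(z) = (1 + 4/5z)/(1 − 1/5z).

Boundary: |R(x)|=1, x<0.
x=-1.41: |R|=0.0998
R=−1: 1+4/5x = −1+1/5x ⇒ -3/5x=2 ⇒ x=2/(-3/5)=-3.3333
Confirm numerically:
  x=-3.119: |R|=0.92080 <1
  x=-2.384: |R|=0.61430 <1
  x=-1.606: |R|=0.21556 <1
  x=-1.602: |R|=0.21327 <1
  x=-3.740: |R|=1.13959 >1
  x=-3.533: |R|=1.07020 >1
  x=-3.401: |R|=1.02416 >1
Interval (-3.3333, 0).

(-3.3333,0); λ=-7 ⇒ h* = (10/3)/7 = 0.4762.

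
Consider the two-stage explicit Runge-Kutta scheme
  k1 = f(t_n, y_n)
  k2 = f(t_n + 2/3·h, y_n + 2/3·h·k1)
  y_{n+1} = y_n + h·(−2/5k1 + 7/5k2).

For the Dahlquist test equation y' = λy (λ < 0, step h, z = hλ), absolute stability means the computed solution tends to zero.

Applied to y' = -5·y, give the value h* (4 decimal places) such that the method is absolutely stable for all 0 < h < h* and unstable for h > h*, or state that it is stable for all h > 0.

(-1.0714,0); λ=-5 ⇒ h* = (15/14)/5 = 0.2143.

Set f=λy, z=hλ:
  k1=λy_n ⇒ h·k1=z·y_n;  k2=λ(1+2/3z)y_n ⇒ h·k2=z(1+2/3z)y_n
  y_{n+1}/y_n = 1 − 2/5z + 7/5z(1+2/3z) = 1 + z + 14/15z²
  R(z) = 1 + z + 14/15z².

Boundary: |R(x)|=1, x<0.
x=-0.9: |R|=0.8560
R=1: x+14/15x²=0 ⇒ x=−15/14=-1.0714; min R=1−1/(4·14/15)=0.7321>−1
Confirm numerically:
  x=-0.918: |R|=0.86854 <1
  x=-0.694: |R|=0.75553 <1
  x=-0.449: |R|=0.73916 <1
  x=-1.602: |R|=1.79331 >1
  x=-1.594: |R|=1.77745 >1
  x=-1.245: |R|=1.20169 >1
So |R|<1 on (-1.0714, 0).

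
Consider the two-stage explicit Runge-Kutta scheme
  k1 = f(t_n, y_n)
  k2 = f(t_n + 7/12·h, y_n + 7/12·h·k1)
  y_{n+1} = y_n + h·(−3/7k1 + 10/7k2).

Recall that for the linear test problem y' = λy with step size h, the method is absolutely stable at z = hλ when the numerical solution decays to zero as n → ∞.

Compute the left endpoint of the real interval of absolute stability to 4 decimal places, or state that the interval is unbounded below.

Set f=λy, z=hλ:
  k1=λy_n ⇒ h·k1=z·y_n;  k2=λ(1+7/12z)y_n ⇒ h·k2=z(1+7/12z)y_n
  y_{n+1}/y_n = 1 − 3/7z + 10/7z(1+7/12z) = 1 + z + 5/6z²
  Hence R(z) = 1 + z + 5/6z².

Solve |R(x)|<1 on ℝ⁻.
x=-0.44: |R|=0.7213
R=1: x+5/6x²=0 ⇒ x=−6/5=-1.2000; min R=1−1/(4·5/6)=0.7000>−1
Confirm numerically:
  x=-0.583: |R|=0.70024 <1
  x=-0.531: |R|=0.70397 <1
  x=-0.500: |R|=0.70833 <1
  x=-1.771: |R|=1.84270 >1
  x=-1.502: |R|=1.37800 >1
So |R|<1 on (-1.2000, 0).

z* = -1.2000.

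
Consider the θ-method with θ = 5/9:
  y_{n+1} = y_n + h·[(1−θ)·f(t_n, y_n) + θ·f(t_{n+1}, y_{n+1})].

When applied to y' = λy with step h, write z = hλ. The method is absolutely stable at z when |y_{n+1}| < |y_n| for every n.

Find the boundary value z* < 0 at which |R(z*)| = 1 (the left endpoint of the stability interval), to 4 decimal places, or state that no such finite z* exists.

(−∞, 0) — no finite endpoint.

With y'=λy (z=hλ):
  y_{n+1} = y_n + z·[4/9·y_n + 5/9·y_{n+1}] ⇒ (1 − 5/9z)y_{n+1} = (1 + 4/9z)y_n
  Hence R(z) = (1 + 4/9z)/(1 − 5/9z).

Solve |R(x)|<1 on ℝ⁻.
x=-1.74: |R|=0.1153
x=-2: |R|=0.0526
x=-10: |R|=0.5254
x=-100: |R|=0.7682
θ=5/9≥1/2 ⇒ |1+4/9x|<|1−5/9x| ∀x<0 ⇒ interval (−∞,0).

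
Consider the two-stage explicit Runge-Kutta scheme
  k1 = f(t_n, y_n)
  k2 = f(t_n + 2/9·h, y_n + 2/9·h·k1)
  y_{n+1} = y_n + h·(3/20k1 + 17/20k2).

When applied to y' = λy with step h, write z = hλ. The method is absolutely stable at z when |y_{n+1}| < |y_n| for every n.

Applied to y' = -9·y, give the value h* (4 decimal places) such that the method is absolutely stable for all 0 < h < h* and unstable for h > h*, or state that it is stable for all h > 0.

(-5.2941,0); λ=-9 ⇒ h* = (90/17)/9 = 0.5882.

With y'=λy (z=hλ):
  k1=λy_n ⇒ h·k1=z·y_n;  k2=λ(1+2/9z)y_n ⇒ h·k2=z(1+2/9z)y_n
  y_{n+1}/y_n = 1 + 3/20z + 17/20z(1+2/9z) = 1 + z + 17/90z²
  so R(z) = 1 + z + 17/90z².

Find x<0 with |R(x)|<1.
x=-0.33: |R|=0.6906
R=1: x+17/90x²=0 ⇒ x=−90/17=-5.2941; min R=1−1/(4·17/90)=-0.3235>−1
Confirm numerically:
  x=-4.749: |R|=0.51101 <1
  x=-3.569: |R|=0.16298 <1
  x=-3.187: |R|=0.26846 <1
  x=-5.607: |R|=1.33137 >1
  x=-5.580: |R|=1.30132 >1
  x=-5.513: |R|=1.22793 >1
Interval (-5.2941, 0).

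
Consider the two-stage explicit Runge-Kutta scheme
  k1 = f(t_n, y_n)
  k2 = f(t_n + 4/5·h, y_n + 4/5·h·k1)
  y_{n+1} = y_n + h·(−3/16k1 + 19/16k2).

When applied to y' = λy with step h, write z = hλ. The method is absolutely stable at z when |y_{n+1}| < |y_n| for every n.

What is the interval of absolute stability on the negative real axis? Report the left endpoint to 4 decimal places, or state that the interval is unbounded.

Set f=λy, z=hλ:
  k1=λy_n ⇒ h·k1=z·y_n;  k2=λ(1+4/5z)y_n ⇒ h·k2=z(1+4/5z)y_n
  y_{n+1}/y_n = 1 − 3/16z + 19/16z(1+4/5z) = 1 + z + 19/20z²
  R(z) = 1 + z + 19/20z².

Find x<0 with |R(x)|<1.
x=-1.23: |R|=1.2073
R=1: x+19/20x²=0 ⇒ x=−20/19=-1.0526; min R=1−1/(4·19/20)=0.7368>−1
Confirm numerically:
  x=-0.964: |R|=0.91883 <1
  x=-0.733: |R|=0.77742 <1
  x=-0.618: |R|=0.74483 <1
  x=-1.527: |R|=1.68814 >1
  x=-1.347: |R|=1.37669 >1
So |R|<1 on (-1.0526, 0).

(-1.0526, 0).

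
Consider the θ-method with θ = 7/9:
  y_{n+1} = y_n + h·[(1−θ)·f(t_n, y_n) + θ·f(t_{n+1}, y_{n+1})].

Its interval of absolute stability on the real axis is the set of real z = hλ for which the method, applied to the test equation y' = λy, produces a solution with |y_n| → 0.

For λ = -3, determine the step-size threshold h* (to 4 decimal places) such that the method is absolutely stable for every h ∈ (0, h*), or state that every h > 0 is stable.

(−∞, 0) — no finite endpoint. Any h>0 works for λ=-3.

With y'=λy (z=hλ):
  y_{n+1} = y_n + z·[2/9·y_n + 7/9·y_{n+1}] ⇒ (1 − 7/9z)y_{n+1} = (1 + 2/9z)y_n
  ⇒ R(z) = (1 + 2/9z)/(1 − 7/9z).

Solve |R(x)|<1 on ℝ⁻.
x=-1.66: |R|=0.2755
x=-2: |R|=0.2174
x=-10: |R|=0.1392
x=-100: |R|=0.2694
θ=7/9≥1/2 ⇒ |1+2/9x|<|1−7/9x| ∀x<0 ⇒ interval (−∞,0).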